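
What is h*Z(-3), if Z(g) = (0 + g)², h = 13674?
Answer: 123066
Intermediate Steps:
Z(g) = g²
h*Z(-3) = 13674*(-3)² = 13674*9 = 123066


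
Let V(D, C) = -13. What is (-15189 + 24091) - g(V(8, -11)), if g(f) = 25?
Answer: 8877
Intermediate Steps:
(-15189 + 24091) - g(V(8, -11)) = (-15189 + 24091) - 1*25 = 8902 - 25 = 8877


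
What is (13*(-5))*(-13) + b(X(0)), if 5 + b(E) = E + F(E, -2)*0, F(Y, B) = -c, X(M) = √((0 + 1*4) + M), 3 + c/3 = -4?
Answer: 842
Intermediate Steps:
c = -21 (c = -9 + 3*(-4) = -9 - 12 = -21)
X(M) = √(4 + M) (X(M) = √((0 + 4) + M) = √(4 + M))
F(Y, B) = 21 (F(Y, B) = -1*(-21) = 21)
b(E) = -5 + E (b(E) = -5 + (E + 21*0) = -5 + (E + 0) = -5 + E)
(13*(-5))*(-13) + b(X(0)) = (13*(-5))*(-13) + (-5 + √(4 + 0)) = -65*(-13) + (-5 + √4) = 845 + (-5 + 2) = 845 - 3 = 842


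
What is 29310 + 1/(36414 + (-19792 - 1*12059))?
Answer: 133741531/4563 ≈ 29310.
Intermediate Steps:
29310 + 1/(36414 + (-19792 - 1*12059)) = 29310 + 1/(36414 + (-19792 - 12059)) = 29310 + 1/(36414 - 31851) = 29310 + 1/4563 = 133741531/4563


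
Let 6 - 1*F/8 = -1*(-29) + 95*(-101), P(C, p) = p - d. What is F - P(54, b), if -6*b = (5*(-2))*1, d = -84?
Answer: 229471/3 ≈ 76490.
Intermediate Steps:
b = 5/3 (b = -5*(-2)/6 = -(-5)/3 = -1/6*(-10) = 5/3 ≈ 1.6667)
P(C, p) = 84 + p (P(C, p) = p - 1*(-84) = p + 84 = 84 + p)
F = 76576 (F = 48 - 8*(-1*(-29) + 95*(-101)) = 48 - 8*(29 - 9595) = 48 - 8*(-9566) = 48 + 76528 = 76576)
F - P(54, b) = 76576 - (84 + 5/3) = 76576 - 1*257/3 = 76576 - 257/3 = 229471/3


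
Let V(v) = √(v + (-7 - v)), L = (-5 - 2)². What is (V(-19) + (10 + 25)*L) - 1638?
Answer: 77 + I*√7 ≈ 77.0 + 2.6458*I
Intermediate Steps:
L = 49 (L = (-7)² = 49)
V(v) = I*√7 (V(v) = √(-7) = I*√7)
(V(-19) + (10 + 25)*L) - 1638 = (I*√7 + (10 + 25)*49) - 1638 = (I*√7 + 35*49) - 1638 = (I*√7 + 1715) - 1638 = (1715 + I*√7) - 1638 = 77 + I*√7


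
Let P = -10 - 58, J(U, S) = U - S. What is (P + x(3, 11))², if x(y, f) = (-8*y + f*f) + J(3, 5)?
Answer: 729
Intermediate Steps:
x(y, f) = -2 + f² - 8*y (x(y, f) = (-8*y + f*f) + (3 - 1*5) = (-8*y + f²) + (3 - 5) = (f² - 8*y) - 2 = -2 + f² - 8*y)
P = -68
(P + x(3, 11))² = (-68 + (-2 + 11² - 8*3))² = (-68 + (-2 + 121 - 24))² = (-68 + 95)² = 27² = 729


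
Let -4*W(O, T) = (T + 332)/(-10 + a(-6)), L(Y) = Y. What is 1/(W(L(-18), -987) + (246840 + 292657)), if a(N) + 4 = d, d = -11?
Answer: 20/10789809 ≈ 1.8536e-6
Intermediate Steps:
a(N) = -15 (a(N) = -4 - 11 = -15)
W(O, T) = 83/25 + T/100 (W(O, T) = -(T + 332)/(4*(-10 - 15)) = -(332 + T)/(4*(-25)) = -(332 + T)*(-1)/(4*25) = -(-332/25 - T/25)/4 = 83/25 + T/100)
1/(W(L(-18), -987) + (246840 + 292657)) = 1/((83/25 + (1/100)*(-987)) + (246840 + 292657)) = 1/((83/25 - 987/100) + 539497) = 1/(-131/20 + 539497) = 1/(10789809/20) = 20/10789809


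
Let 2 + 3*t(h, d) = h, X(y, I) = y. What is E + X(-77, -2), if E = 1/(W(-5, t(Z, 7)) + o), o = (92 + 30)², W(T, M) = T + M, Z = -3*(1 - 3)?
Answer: -3437354/44641 ≈ -77.000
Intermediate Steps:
Z = 6 (Z = -3*(-2) = 6)
t(h, d) = -⅔ + h/3
W(T, M) = M + T
o = 14884 (o = 122² = 14884)
E = 3/44641 (E = 1/(((-⅔ + (⅓)*6) - 5) + 14884) = 1/(((-⅔ + 2) - 5) + 14884) = 1/((4/3 - 5) + 14884) = 1/(-11/3 + 14884) = 1/(44641/3) = 3/44641 ≈ 6.7203e-5)
E + X(-77, -2) = 3/44641 - 77 = -3437354/44641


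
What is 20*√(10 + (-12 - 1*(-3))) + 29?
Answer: 49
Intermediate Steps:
20*√(10 + (-12 - 1*(-3))) + 29 = 20*√(10 + (-12 + 3)) + 29 = 20*√(10 - 9) + 29 = 20*√1 + 29 = 20*1 + 29 = 20 + 29 = 49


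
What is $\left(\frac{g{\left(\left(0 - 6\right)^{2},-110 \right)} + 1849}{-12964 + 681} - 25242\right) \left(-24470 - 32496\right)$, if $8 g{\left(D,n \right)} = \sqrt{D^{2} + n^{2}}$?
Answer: $\frac{17662270417610}{12283} + \frac{28483 \sqrt{3349}}{24566} \approx 1.4379 \cdot 10^{9}$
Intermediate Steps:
$g{\left(D,n \right)} = \frac{\sqrt{D^{2} + n^{2}}}{8}$
$\left(\frac{g{\left(\left(0 - 6\right)^{2},-110 \right)} + 1849}{-12964 + 681} - 25242\right) \left(-24470 - 32496\right) = \left(\frac{\frac{\sqrt{\left(\left(0 - 6\right)^{2}\right)^{2} + \left(-110\right)^{2}}}{8} + 1849}{-12964 + 681} - 25242\right) \left(-24470 - 32496\right) = \left(\frac{\frac{\sqrt{\left(\left(-6\right)^{2}\right)^{2} + 12100}}{8} + 1849}{-12283} - 25242\right) \left(-56966\right) = \left(\left(\frac{\sqrt{36^{2} + 12100}}{8} + 1849\right) \left(- \frac{1}{12283}\right) - 25242\right) \left(-56966\right) = \left(\left(\frac{\sqrt{1296 + 12100}}{8} + 1849\right) \left(- \frac{1}{12283}\right) - 25242\right) \left(-56966\right) = \left(\left(\frac{\sqrt{13396}}{8} + 1849\right) \left(- \frac{1}{12283}\right) - 25242\right) \left(-56966\right) = \left(\left(\frac{2 \sqrt{3349}}{8} + 1849\right) \left(- \frac{1}{12283}\right) - 25242\right) \left(-56966\right) = \left(\left(\frac{\sqrt{3349}}{4} + 1849\right) \left(- \frac{1}{12283}\right) - 25242\right) \left(-56966\right) = \left(\left(1849 + \frac{\sqrt{3349}}{4}\right) \left(- \frac{1}{12283}\right) - 25242\right) \left(-56966\right) = \left(\left(- \frac{1849}{12283} - \frac{\sqrt{3349}}{49132}\right) - 25242\right) \left(-56966\right) = \left(- \frac{310049335}{12283} - \frac{\sqrt{3349}}{49132}\right) \left(-56966\right) = \frac{17662270417610}{12283} + \frac{28483 \sqrt{3349}}{24566}$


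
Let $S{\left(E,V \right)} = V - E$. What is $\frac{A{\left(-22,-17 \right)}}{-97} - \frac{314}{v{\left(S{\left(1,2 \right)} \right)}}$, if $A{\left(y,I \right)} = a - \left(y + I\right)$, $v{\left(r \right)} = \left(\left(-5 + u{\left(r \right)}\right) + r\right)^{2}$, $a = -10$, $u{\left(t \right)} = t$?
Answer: $- \frac{30719}{873} \approx -35.188$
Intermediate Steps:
$v{\left(r \right)} = \left(-5 + 2 r\right)^{2}$ ($v{\left(r \right)} = \left(\left(-5 + r\right) + r\right)^{2} = \left(-5 + 2 r\right)^{2}$)
$A{\left(y,I \right)} = -10 - I - y$ ($A{\left(y,I \right)} = -10 - \left(y + I\right) = -10 - \left(I + y\right) = -10 - I - y$)
$\frac{A{\left(-22,-17 \right)}}{-97} - \frac{314}{v{\left(S{\left(1,2 \right)} \right)}} = \frac{-10 - -17 - -22}{-97} - \frac{314}{\left(-5 + 2 \left(2 - 1\right)\right)^{2}} = \left(-10 + 17 + 22\right) \left(- \frac{1}{97}\right) - \frac{314}{\left(-5 + 2 \left(2 - 1\right)\right)^{2}} = 29 \left(- \frac{1}{97}\right) - \frac{314}{\left(-5 + 2 \cdot 1\right)^{2}} = - \frac{29}{97} - \frac{314}{\left(-5 + 2\right)^{2}} = - \frac{29}{97} - \frac{314}{\left(-3\right)^{2}} = - \frac{29}{97} - \frac{314}{9} = - \frac{30719}{873}$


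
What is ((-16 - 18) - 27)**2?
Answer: 3721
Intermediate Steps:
((-16 - 18) - 27)**2 = (-34 - 27)**2 = (-61)**2 = 3721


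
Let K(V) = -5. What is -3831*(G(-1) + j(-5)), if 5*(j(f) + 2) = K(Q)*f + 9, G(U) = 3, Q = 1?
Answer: -149409/5 ≈ -29882.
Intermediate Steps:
j(f) = -⅕ - f (j(f) = -2 + (-5*f + 9)/5 = -2 + (9 - 5*f)/5 = -2 + (9/5 - f) = -⅕ - f)
-3831*(G(-1) + j(-5)) = -3831*(3 + (-⅕ - 1*(-5))) = -3831*(3 + (-⅕ + 5)) = -3831*(3 + 24/5) = -3831*39/5 = -149409/5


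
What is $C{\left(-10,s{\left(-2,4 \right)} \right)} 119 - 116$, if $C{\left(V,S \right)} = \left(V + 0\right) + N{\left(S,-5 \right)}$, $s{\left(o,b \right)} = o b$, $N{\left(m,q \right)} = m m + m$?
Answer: $5358$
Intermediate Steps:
$N{\left(m,q \right)} = m + m^{2}$ ($N{\left(m,q \right)} = m^{2} + m = m + m^{2}$)
$s{\left(o,b \right)} = b o$
$C{\left(V,S \right)} = V + S \left(1 + S\right)$ ($C{\left(V,S \right)} = \left(V + 0\right) + S \left(1 + S\right) = V + S \left(1 + S\right)$)
$C{\left(-10,s{\left(-2,4 \right)} \right)} 119 - 116 = \left(-10 + 4 \left(-2\right) \left(1 + 4 \left(-2\right)\right)\right) 119 - 116 = \left(-10 - 8 \left(1 - 8\right)\right) 119 - 116 = \left(-10 - -56\right) 119 - 116 = \left(-10 + 56\right) 119 - 116 = 46 \cdot 119 - 116 = 5474 - 116 = 5358$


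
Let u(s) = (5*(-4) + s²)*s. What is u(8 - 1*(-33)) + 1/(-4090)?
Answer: 278533089/4090 ≈ 68101.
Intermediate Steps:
u(s) = s*(-20 + s²) (u(s) = (-20 + s²)*s = s*(-20 + s²))
u(8 - 1*(-33)) + 1/(-4090) = (8 - 1*(-33))*(-20 + (8 - 1*(-33))²) + 1/(-4090) = (8 + 33)*(-20 + (8 + 33)²) - 1/4090 = 41*(-20 + 41²) - 1/4090 = 41*(-20 + 1681) - 1/4090 = 41*1661 - 1/4090 = 68101 - 1/4090 = 278533089/4090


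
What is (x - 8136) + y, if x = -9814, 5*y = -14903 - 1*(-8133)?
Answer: -19304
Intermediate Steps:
y = -1354 (y = (-14903 - 1*(-8133))/5 = (-14903 + 8133)/5 = (1/5)*(-6770) = -1354)
(x - 8136) + y = (-9814 - 8136) - 1354 = -17950 - 1354 = -19304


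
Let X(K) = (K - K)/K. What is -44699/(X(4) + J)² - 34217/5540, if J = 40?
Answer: -15118983/443200 ≈ -34.113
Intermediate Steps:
X(K) = 0 (X(K) = 0/K = 0)
-44699/(X(4) + J)² - 34217/5540 = -44699/(0 + 40)² - 34217/5540 = -44699/(40²) - 34217*1/5540 = -44699/1600 - 34217/5540 = -15118983/443200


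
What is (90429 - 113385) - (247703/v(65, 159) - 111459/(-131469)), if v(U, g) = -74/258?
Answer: 1363083021584/1621451 ≈ 8.4066e+5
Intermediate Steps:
v(U, g) = -37/129 (v(U, g) = -74*1/258 = -37/129)
(90429 - 113385) - (247703/v(65, 159) - 111459/(-131469)) = (90429 - 113385) - (247703/(-37/129) - 111459/(-131469)) = -22956 - (247703*(-129/37) - 111459*(-1/131469)) = -22956 - (-31953687/37 + 37153/43823) = -22956 - 1*(-1400305050740/1621451) = -22956 + 1400305050740/1621451 = 1363083021584/1621451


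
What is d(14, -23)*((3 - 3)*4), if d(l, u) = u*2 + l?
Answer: 0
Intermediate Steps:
d(l, u) = l + 2*u (d(l, u) = 2*u + l = l + 2*u)
d(14, -23)*((3 - 3)*4) = (14 + 2*(-23))*((3 - 3)*4) = (14 - 46)*(0*4) = -32*0 = 0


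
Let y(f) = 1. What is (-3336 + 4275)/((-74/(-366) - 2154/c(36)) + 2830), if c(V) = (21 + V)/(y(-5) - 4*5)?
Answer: 171837/649321 ≈ 0.26464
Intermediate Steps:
c(V) = -21/19 - V/19 (c(V) = (21 + V)/(1 - 4*5) = (21 + V)/(1 - 20) = (21 + V)/(-19) = (21 + V)*(-1/19) = -21/19 - V/19)
(-3336 + 4275)/((-74/(-366) - 2154/c(36)) + 2830) = (-3336 + 4275)/((-74/(-366) - 2154/(-21/19 - 1/19*36)) + 2830) = 939/((-74*(-1/366) - 2154/(-21/19 - 36/19)) + 2830) = 939/((37/183 - 2154/(-3)) + 2830) = 939/((37/183 - 2154*(-⅓)) + 2830) = 939/((37/183 + 718) + 2830) = 939/(131431/183 + 2830) = 939/(649321/183) = 939*(183/649321) = 171837/649321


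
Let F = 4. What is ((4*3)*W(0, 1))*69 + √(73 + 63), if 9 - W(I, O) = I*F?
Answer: 7452 + 2*√34 ≈ 7463.7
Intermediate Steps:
W(I, O) = 9 - 4*I (W(I, O) = 9 - I*4 = 9 - 4*I)
((4*3)*W(0, 1))*69 + √(73 + 63) = ((4*3)*(9 - 4*0))*69 + √(73 + 63) = (12*(9 + 0))*69 + √136 = (12*9)*69 + 2*√34 = 108*69 + 2*√34 = 7452 + 2*√34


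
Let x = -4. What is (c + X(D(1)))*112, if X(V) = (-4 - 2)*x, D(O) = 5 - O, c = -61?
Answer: -4144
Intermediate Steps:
X(V) = 24 (X(V) = (-4 - 2)*(-4) = -6*(-4) = 24)
(c + X(D(1)))*112 = (-61 + 24)*112 = -37*112 = -4144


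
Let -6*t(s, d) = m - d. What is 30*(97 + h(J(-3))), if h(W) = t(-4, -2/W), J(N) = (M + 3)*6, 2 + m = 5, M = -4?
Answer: 8690/3 ≈ 2896.7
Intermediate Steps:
m = 3 (m = -2 + 5 = 3)
J(N) = -6 (J(N) = (-4 + 3)*6 = -1*6 = -6)
t(s, d) = -1/2 + d/6 (t(s, d) = -(3 - d)/6 = -1/2 + d/6)
h(W) = -1/2 - 1/(3*W) (h(W) = -1/2 + (-2/W)/6 = -1/2 - 1/(3*W))
30*(97 + h(J(-3))) = 30*(97 + (1/6)*(-2 - 3*(-6))/(-6)) = 30*(97 + (1/6)*(-1/6)*(-2 + 18)) = 30*(97 + (1/6)*(-1/6)*16) = 30*(97 - 4/9) = 30*(869/9) = 8690/3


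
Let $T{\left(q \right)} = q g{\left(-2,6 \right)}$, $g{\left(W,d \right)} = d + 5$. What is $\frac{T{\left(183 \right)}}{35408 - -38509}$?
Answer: $\frac{671}{24639} \approx 0.027233$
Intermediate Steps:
$g{\left(W,d \right)} = 5 + d$
$T{\left(q \right)} = 11 q$ ($T{\left(q \right)} = q \left(5 + 6\right) = q 11 = 11 q$)
$\frac{T{\left(183 \right)}}{35408 - -38509} = \frac{11 \cdot 183}{35408 - -38509} = \frac{2013}{35408 + 38509} = \frac{2013}{73917} = 2013 \cdot \frac{1}{73917} = \frac{671}{24639}$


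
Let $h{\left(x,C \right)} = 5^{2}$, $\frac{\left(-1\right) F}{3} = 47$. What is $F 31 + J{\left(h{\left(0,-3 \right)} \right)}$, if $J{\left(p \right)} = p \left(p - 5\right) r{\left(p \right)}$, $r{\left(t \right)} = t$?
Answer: $8129$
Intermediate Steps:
$F = -141$ ($F = \left(-3\right) 47 = -141$)
$h{\left(x,C \right)} = 25$
$J{\left(p \right)} = p^{2} \left(-5 + p\right)$ ($J{\left(p \right)} = p \left(p - 5\right) p = p \left(-5 + p\right) p = p^{2} \left(-5 + p\right)$)
$F 31 + J{\left(h{\left(0,-3 \right)} \right)} = \left(-141\right) 31 + 25^{2} \left(-5 + 25\right) = -4371 + 625 \cdot 20 = -4371 + 12500 = 8129$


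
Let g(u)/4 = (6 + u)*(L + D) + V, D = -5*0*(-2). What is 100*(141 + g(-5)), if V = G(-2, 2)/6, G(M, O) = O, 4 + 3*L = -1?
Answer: 40700/3 ≈ 13567.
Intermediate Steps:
L = -5/3 (L = -4/3 + (⅓)*(-1) = -4/3 - ⅓ = -5/3 ≈ -1.6667)
D = 0 (D = 0*(-2) = 0)
V = ⅓ (V = 2/6 = 2*(⅙) = ⅓ ≈ 0.33333)
g(u) = -116/3 - 20*u/3 (g(u) = 4*((6 + u)*(-5/3 + 0) + ⅓) = 4*((6 + u)*(-5/3) + ⅓) = 4*((-10 - 5*u/3) + ⅓) = 4*(-29/3 - 5*u/3) = -116/3 - 20*u/3)
100*(141 + g(-5)) = 100*(141 + (-116/3 - 20/3*(-5))) = 100*(141 + (-116/3 + 100/3)) = 100*(141 - 16/3) = 100*(407/3) = 40700/3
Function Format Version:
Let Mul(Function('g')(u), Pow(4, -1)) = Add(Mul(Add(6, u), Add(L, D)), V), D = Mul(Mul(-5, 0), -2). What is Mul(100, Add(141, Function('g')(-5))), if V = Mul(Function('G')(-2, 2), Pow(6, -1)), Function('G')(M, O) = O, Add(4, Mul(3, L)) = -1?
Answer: Rational(40700, 3) ≈ 13567.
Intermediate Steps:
L = Rational(-5, 3) (L = Add(Rational(-4, 3), Mul(Rational(1, 3), -1)) = Add(Rational(-4, 3), Rational(-1, 3)) = Rational(-5, 3) ≈ -1.6667)
D = 0 (D = Mul(0, -2) = 0)
V = Rational(1, 3) (V = Mul(2, Pow(6, -1)) = Mul(2, Rational(1, 6)) = Rational(1, 3) ≈ 0.33333)
Function('g')(u) = Add(Rational(-116, 3), Mul(Rational(-20, 3), u)) (Function('g')(u) = Mul(4, Add(Mul(Add(6, u), Add(Rational(-5, 3), 0)), Rational(1, 3))) = Mul(4, Add(Mul(Add(6, u), Rational(-5, 3)), Rational(1, 3))) = Mul(4, Add(Add(-10, Mul(Rational(-5, 3), u)), Rational(1, 3))) = Mul(4, Add(Rational(-29, 3), Mul(Rational(-5, 3), u))) = Add(Rational(-116, 3), Mul(Rational(-20, 3), u)))
Mul(100, Add(141, Function('g')(-5))) = Mul(100, Add(141, Add(Rational(-116, 3), Mul(Rational(-20, 3), -5)))) = Mul(100, Add(141, Add(Rational(-116, 3), Rational(100, 3)))) = Mul(100, Add(141, Rational(-16, 3))) = Mul(100, Rational(407, 3)) = Rational(40700, 3)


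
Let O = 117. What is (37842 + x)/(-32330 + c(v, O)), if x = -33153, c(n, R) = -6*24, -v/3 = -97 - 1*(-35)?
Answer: -4689/32474 ≈ -0.14439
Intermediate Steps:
v = 186 (v = -3*(-97 - 1*(-35)) = -3*(-97 + 35) = -3*(-62) = 186)
c(n, R) = -144
(37842 + x)/(-32330 + c(v, O)) = (37842 - 33153)/(-32330 - 144) = 4689/(-32474) = 4689*(-1/32474) = -4689/32474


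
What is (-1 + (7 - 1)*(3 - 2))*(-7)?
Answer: -35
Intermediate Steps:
(-1 + (7 - 1)*(3 - 2))*(-7) = (-1 + 6*1)*(-7) = (-1 + 6)*(-7) = 5*(-7) = -35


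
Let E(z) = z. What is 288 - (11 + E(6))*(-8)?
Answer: 424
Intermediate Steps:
288 - (11 + E(6))*(-8) = 288 - (11 + 6)*(-8) = 288 - 17*(-8) = 288 - 1*(-136) = 288 + 136 = 424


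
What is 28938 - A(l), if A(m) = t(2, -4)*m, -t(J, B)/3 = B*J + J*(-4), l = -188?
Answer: 37962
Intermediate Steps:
t(J, B) = 12*J - 3*B*J (t(J, B) = -3*(B*J + J*(-4)) = -3*(B*J - 4*J) = -3*(-4*J + B*J) = 12*J - 3*B*J)
A(m) = 48*m (A(m) = (3*2*(4 - 1*(-4)))*m = (3*2*(4 + 4))*m = (3*2*8)*m = 48*m)
28938 - A(l) = 28938 - 48*(-188) = 28938 - 1*(-9024) = 28938 + 9024 = 37962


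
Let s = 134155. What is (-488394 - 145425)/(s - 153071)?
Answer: 633819/18916 ≈ 33.507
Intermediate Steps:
(-488394 - 145425)/(s - 153071) = (-488394 - 145425)/(134155 - 153071) = -633819/(-18916) = -633819*(-1/18916) = 633819/18916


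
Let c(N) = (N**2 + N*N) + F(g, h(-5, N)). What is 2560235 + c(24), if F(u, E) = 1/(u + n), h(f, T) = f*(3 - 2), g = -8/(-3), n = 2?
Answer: 35859421/14 ≈ 2.5614e+6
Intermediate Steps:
g = 8/3 (g = -8*(-1/3) = 8/3 ≈ 2.6667)
h(f, T) = f (h(f, T) = f*1 = f)
F(u, E) = 1/(2 + u) (F(u, E) = 1/(u + 2) = 1/(2 + u))
c(N) = 3/14 + 2*N**2 (c(N) = (N**2 + N*N) + 1/(2 + 8/3) = (N**2 + N**2) + 1/(14/3) = 2*N**2 + 3/14 = 3/14 + 2*N**2)
2560235 + c(24) = 2560235 + (3/14 + 2*24**2) = 2560235 + (3/14 + 2*576) = 2560235 + (3/14 + 1152) = 2560235 + 16131/14 = 35859421/14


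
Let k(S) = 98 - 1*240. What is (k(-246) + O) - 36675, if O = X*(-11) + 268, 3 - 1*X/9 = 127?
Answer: -24273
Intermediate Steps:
k(S) = -142 (k(S) = 98 - 240 = -142)
X = -1116 (X = 27 - 9*127 = 27 - 1143 = -1116)
O = 12544 (O = -1116*(-11) + 268 = 12276 + 268 = 12544)
(k(-246) + O) - 36675 = (-142 + 12544) - 36675 = 12402 - 36675 = -24273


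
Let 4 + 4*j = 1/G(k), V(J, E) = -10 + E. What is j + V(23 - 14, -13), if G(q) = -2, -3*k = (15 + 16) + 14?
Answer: -193/8 ≈ -24.125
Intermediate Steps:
k = -15 (k = -((15 + 16) + 14)/3 = -(31 + 14)/3 = -⅓*45 = -15)
j = -9/8 (j = -1 + (¼)/(-2) = -1 + (¼)*(-½) = -1 - ⅛ = -9/8 ≈ -1.1250)
j + V(23 - 14, -13) = -9/8 + (-10 - 13) = -9/8 - 23 = -193/8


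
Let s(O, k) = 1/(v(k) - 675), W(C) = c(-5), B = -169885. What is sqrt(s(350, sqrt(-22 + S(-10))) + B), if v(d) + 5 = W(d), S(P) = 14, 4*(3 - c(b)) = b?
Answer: I*sqrt(1241215326777)/2703 ≈ 412.17*I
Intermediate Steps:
c(b) = 3 - b/4
W(C) = 17/4 (W(C) = 3 - 1/4*(-5) = 3 + 5/4 = 17/4)
v(d) = -3/4 (v(d) = -5 + 17/4 = -3/4)
s(O, k) = -4/2703 (s(O, k) = 1/(-3/4 - 675) = 1/(-2703/4) = -4/2703)
sqrt(s(350, sqrt(-22 + S(-10))) + B) = sqrt(-4/2703 - 169885) = sqrt(-459199159/2703) = I*sqrt(1241215326777)/2703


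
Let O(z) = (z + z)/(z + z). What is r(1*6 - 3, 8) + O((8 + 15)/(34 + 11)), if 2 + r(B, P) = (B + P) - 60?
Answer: -50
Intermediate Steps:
r(B, P) = -62 + B + P (r(B, P) = -2 + ((B + P) - 60) = -2 + (-60 + B + P) = -62 + B + P)
O(z) = 1 (O(z) = (2*z)/((2*z)) = (2*z)*(1/(2*z)) = 1)
r(1*6 - 3, 8) + O((8 + 15)/(34 + 11)) = (-62 + (1*6 - 3) + 8) + 1 = (-62 + (6 - 3) + 8) + 1 = (-62 + 3 + 8) + 1 = -51 + 1 = -50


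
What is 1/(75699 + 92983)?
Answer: 1/168682 ≈ 5.9283e-6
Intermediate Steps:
1/(75699 + 92983) = 1/168682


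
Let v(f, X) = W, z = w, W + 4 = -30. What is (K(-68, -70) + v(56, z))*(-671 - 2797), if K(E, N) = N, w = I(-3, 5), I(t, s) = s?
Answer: 360672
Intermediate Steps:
w = 5
W = -34 (W = -4 - 30 = -34)
z = 5
v(f, X) = -34
(K(-68, -70) + v(56, z))*(-671 - 2797) = (-70 - 34)*(-671 - 2797) = -104*(-3468) = 360672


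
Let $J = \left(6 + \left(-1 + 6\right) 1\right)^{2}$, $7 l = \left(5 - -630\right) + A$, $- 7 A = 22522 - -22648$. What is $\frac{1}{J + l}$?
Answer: $- \frac{49}{34796} \approx -0.0014082$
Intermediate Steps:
$A = - \frac{45170}{7}$ ($A = - \frac{22522 - -22648}{7} = - \frac{22522 + 22648}{7} = \left(- \frac{1}{7}\right) 45170 = - \frac{45170}{7} \approx -6452.9$)
$l = - \frac{40725}{49}$ ($l = \frac{\left(5 - -630\right) - \frac{45170}{7}}{7} = \frac{\left(5 + 630\right) - \frac{45170}{7}}{7} = \frac{635 - \frac{45170}{7}}{7} = \frac{1}{7} \left(- \frac{40725}{7}\right) = - \frac{40725}{49} \approx -831.12$)
$J = 121$ ($J = \left(6 + 5 \cdot 1\right)^{2} = \left(6 + 5\right)^{2} = 11^{2} = 121$)
$\frac{1}{J + l} = \frac{1}{121 - \frac{40725}{49}} = \frac{1}{- \frac{34796}{49}} = - \frac{49}{34796}$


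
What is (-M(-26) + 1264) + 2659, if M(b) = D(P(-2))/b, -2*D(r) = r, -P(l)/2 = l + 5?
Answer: 102001/26 ≈ 3923.1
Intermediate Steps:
P(l) = -10 - 2*l (P(l) = -2*(l + 5) = -2*(5 + l) = -10 - 2*l)
D(r) = -r/2
M(b) = 3/b (M(b) = (-(-10 - 2*(-2))/2)/b = (-(-10 + 4)/2)/b = (-½*(-6))/b = 3/b)
(-M(-26) + 1264) + 2659 = (-3/(-26) + 1264) + 2659 = (-3*(-1)/26 + 1264) + 2659 = (-1*(-3/26) + 1264) + 2659 = (3/26 + 1264) + 2659 = 32867/26 + 2659 = 102001/26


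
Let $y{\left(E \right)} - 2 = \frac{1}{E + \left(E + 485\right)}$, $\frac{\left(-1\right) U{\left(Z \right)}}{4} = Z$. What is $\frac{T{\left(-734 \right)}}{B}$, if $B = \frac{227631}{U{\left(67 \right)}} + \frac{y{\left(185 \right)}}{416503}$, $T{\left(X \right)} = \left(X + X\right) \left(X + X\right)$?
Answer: $- \frac{205670097440038080}{81061689747467} \approx -2537.2$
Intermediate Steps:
$T{\left(X \right)} = 4 X^{2}$ ($T{\left(X \right)} = 2 X 2 X = 4 X^{2}$)
$U{\left(Z \right)} = - 4 Z$
$y{\left(E \right)} = 2 + \frac{1}{485 + 2 E}$ ($y{\left(E \right)} = 2 + \frac{1}{E + \left(E + 485\right)} = 2 + \frac{1}{E + \left(485 + E\right)} = 2 + \frac{1}{485 + 2 E}$)
$B = - \frac{81061689747467}{95437497420}$ ($B = \frac{227631}{\left(-4\right) 67} + \frac{\frac{1}{485 + 2 \cdot 185} \left(971 + 4 \cdot 185\right)}{416503} = \frac{227631}{-268} + \frac{971 + 740}{485 + 370} \cdot \frac{1}{416503} = 227631 \left(- \frac{1}{268}\right) + \frac{1}{855} \cdot 1711 \cdot \frac{1}{416503} = - \frac{227631}{268} + \frac{1}{855} \cdot 1711 \cdot \frac{1}{416503} = - \frac{227631}{268} + \frac{1711}{855} \cdot \frac{1}{416503} = - \frac{227631}{268} + \frac{1711}{356110065} = - \frac{81061689747467}{95437497420} \approx -849.37$)
$\frac{T{\left(-734 \right)}}{B} = \frac{4 \left(-734\right)^{2}}{- \frac{81061689747467}{95437497420}} = 4 \cdot 538756 \left(- \frac{95437497420}{81061689747467}\right) = 2155024 \left(- \frac{95437497420}{81061689747467}\right) = - \frac{205670097440038080}{81061689747467}$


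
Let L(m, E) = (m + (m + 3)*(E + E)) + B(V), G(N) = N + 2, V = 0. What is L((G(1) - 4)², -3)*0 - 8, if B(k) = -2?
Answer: -8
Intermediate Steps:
G(N) = 2 + N
L(m, E) = -2 + m + 2*E*(3 + m) (L(m, E) = (m + (m + 3)*(E + E)) - 2 = (m + (3 + m)*(2*E)) - 2 = (m + 2*E*(3 + m)) - 2 = -2 + m + 2*E*(3 + m))
L((G(1) - 4)², -3)*0 - 8 = (-2 + ((2 + 1) - 4)² + 6*(-3) + 2*(-3)*((2 + 1) - 4)²)*0 - 8 = (-2 + (3 - 4)² - 18 + 2*(-3)*(3 - 4)²)*0 - 8 = (-2 + (-1)² - 18 + 2*(-3)*(-1)²)*0 - 8 = (-2 + 1 - 18 + 2*(-3)*1)*0 - 8 = (-2 + 1 - 18 - 6)*0 - 8 = -25*0 - 8 = 0 - 8 = -8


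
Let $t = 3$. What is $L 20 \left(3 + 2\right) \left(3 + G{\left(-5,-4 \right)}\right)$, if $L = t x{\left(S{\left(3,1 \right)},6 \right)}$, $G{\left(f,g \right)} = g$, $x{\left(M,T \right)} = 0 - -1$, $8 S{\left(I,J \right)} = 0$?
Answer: $-300$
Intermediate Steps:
$S{\left(I,J \right)} = 0$ ($S{\left(I,J \right)} = \frac{1}{8} \cdot 0 = 0$)
$x{\left(M,T \right)} = 1$ ($x{\left(M,T \right)} = 0 + 1 = 1$)
$L = 3$ ($L = 3 \cdot 1 = 3$)
$L 20 \left(3 + 2\right) \left(3 + G{\left(-5,-4 \right)}\right) = 3 \cdot 20 \left(3 + 2\right) \left(3 - 4\right) = 60 \cdot 5 \left(-1\right) = 60 \left(-5\right) = -300$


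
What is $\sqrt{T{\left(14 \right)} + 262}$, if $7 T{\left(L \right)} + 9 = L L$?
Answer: $\frac{\sqrt{14147}}{7} \approx 16.992$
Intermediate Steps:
$T{\left(L \right)} = - \frac{9}{7} + \frac{L^{2}}{7}$ ($T{\left(L \right)} = - \frac{9}{7} + \frac{L L}{7} = - \frac{9}{7} + \frac{L^{2}}{7}$)
$\sqrt{T{\left(14 \right)} + 262} = \sqrt{\left(- \frac{9}{7} + \frac{14^{2}}{7}\right) + 262} = \sqrt{\left(- \frac{9}{7} + \frac{1}{7} \cdot 196\right) + 262} = \sqrt{\left(- \frac{9}{7} + 28\right) + 262} = \sqrt{\frac{187}{7} + 262} = \sqrt{\frac{2021}{7}} = \frac{\sqrt{14147}}{7}$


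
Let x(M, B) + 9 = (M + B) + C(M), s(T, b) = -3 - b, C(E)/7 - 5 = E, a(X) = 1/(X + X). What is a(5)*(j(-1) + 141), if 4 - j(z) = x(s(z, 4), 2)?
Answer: 173/10 ≈ 17.300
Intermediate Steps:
a(X) = 1/(2*X)
C(E) = 35 + 7*E
x(M, B) = 26 + B + 8*M (x(M, B) = -9 + ((M + B) + (35 + 7*M)) = -9 + ((B + M) + (35 + 7*M)) = -9 + (35 + B + 8*M) = 26 + B + 8*M)
j(z) = 32 (j(z) = 4 - (26 + 2 + 8*(-3 - 1*4)) = 4 - (26 + 2 + 8*(-3 - 4)) = 4 - (26 + 2 + 8*(-7)) = 4 - (26 + 2 - 56) = 4 - 1*(-28) = 4 + 28 = 32)
a(5)*(j(-1) + 141) = ((½)/5)*(32 + 141) = ((½)*(⅕))*173 = (⅒)*173 = 173/10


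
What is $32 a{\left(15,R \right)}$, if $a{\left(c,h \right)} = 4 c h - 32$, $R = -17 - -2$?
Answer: $-29824$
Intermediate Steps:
$R = -15$ ($R = -17 + 2 = -15$)
$a{\left(c,h \right)} = -32 + 4 c h$ ($a{\left(c,h \right)} = 4 c h - 32 = -32 + 4 c h$)
$32 a{\left(15,R \right)} = 32 \left(-32 + 4 \cdot 15 \left(-15\right)\right) = 32 \left(-32 - 900\right) = 32 \left(-932\right) = -29824$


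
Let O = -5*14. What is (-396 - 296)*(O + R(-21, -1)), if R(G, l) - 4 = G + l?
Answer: 60896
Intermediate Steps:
O = -70
R(G, l) = 4 + G + l (R(G, l) = 4 + (G + l) = 4 + G + l)
(-396 - 296)*(O + R(-21, -1)) = (-396 - 296)*(-70 + (4 - 21 - 1)) = -692*(-70 - 18) = -692*(-88) = 60896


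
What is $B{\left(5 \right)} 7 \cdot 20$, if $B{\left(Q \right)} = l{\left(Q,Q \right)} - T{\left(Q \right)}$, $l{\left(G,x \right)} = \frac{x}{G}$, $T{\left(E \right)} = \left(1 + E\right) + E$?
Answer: $-1400$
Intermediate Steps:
$T{\left(E \right)} = 1 + 2 E$
$B{\left(Q \right)} = - 2 Q$ ($B{\left(Q \right)} = \frac{Q}{Q} - \left(1 + 2 Q\right) = 1 - \left(1 + 2 Q\right) = - 2 Q$)
$B{\left(5 \right)} 7 \cdot 20 = \left(-2\right) 5 \cdot 7 \cdot 20 = \left(-10\right) 7 \cdot 20 = \left(-70\right) 20 = -1400$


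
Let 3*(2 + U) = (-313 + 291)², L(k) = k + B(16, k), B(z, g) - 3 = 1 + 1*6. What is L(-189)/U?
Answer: -537/478 ≈ -1.1234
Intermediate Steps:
B(z, g) = 10 (B(z, g) = 3 + (1 + 1*6) = 3 + (1 + 6) = 3 + 7 = 10)
L(k) = 10 + k (L(k) = k + 10 = 10 + k)
U = 478/3 (U = -2 + (-313 + 291)²/3 = -2 + (⅓)*(-22)² = -2 + (⅓)*484 = -2 + 484/3 = 478/3 ≈ 159.33)
L(-189)/U = (10 - 189)/(478/3) = -179*3/478 = -537/478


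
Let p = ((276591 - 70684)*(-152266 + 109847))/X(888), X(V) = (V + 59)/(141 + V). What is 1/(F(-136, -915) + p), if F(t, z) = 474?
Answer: -947/8987665286079 ≈ -1.0537e-10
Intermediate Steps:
X(V) = (59 + V)/(141 + V)
p = -8987665734957/947 (p = ((276591 - 70684)*(-152266 + 109847))/(((59 + 888)/(141 + 888))) = (205907*(-42419))/((947/1029)) = -8734369033/((1/1029)*947) = -8734369033/947/1029 = -8734369033*1029/947 = -8987665734957/947 ≈ -9.4907e+9)
1/(F(-136, -915) + p) = 1/(474 - 8987665734957/947) = 1/(-8987665286079/947) = -947/8987665286079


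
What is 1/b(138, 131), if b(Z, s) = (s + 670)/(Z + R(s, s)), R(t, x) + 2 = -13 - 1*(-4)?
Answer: 127/801 ≈ 0.15855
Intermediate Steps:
R(t, x) = -11 (R(t, x) = -2 + (-13 - 1*(-4)) = -2 + (-13 + 4) = -2 - 9 = -11)
b(Z, s) = (670 + s)/(-11 + Z) (b(Z, s) = (s + 670)/(Z - 11) = (670 + s)/(-11 + Z))
1/b(138, 131) = 1/((670 + 131)/(-11 + 138)) = 1/(801/127) = 127/801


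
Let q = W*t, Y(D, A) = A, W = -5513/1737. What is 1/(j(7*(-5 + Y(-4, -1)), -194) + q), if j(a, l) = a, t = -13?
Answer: -1737/1285 ≈ -1.3518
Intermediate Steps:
W = -5513/1737 (W = -5513*1/1737 = -5513/1737 ≈ -3.1739)
q = 71669/1737 (q = -5513/1737*(-13) = 71669/1737 ≈ 41.260)
1/(j(7*(-5 + Y(-4, -1)), -194) + q) = 1/(7*(-5 - 1) + 71669/1737) = 1/(7*(-6) + 71669/1737) = 1/(-42 + 71669/1737) = 1/(-1285/1737) = -1737/1285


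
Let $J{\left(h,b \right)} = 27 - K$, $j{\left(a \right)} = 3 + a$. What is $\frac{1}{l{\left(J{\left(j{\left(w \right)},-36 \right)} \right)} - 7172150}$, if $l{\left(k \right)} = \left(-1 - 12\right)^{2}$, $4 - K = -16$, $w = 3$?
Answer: $- \frac{1}{7171981} \approx -1.3943 \cdot 10^{-7}$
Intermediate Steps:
$K = 20$ ($K = 4 - -16 = 4 + 16 = 20$)
$J{\left(h,b \right)} = 7$ ($J{\left(h,b \right)} = 27 - 20 = 7$)
$l{\left(k \right)} = 169$ ($l{\left(k \right)} = \left(-13\right)^{2} = 169$)
$\frac{1}{l{\left(J{\left(j{\left(w \right)},-36 \right)} \right)} - 7172150} = \frac{1}{169 - 7172150} = \frac{1}{-7171981} = - \frac{1}{7171981}$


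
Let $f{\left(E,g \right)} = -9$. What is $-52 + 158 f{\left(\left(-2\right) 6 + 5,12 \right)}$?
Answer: $-1474$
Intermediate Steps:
$-52 + 158 f{\left(\left(-2\right) 6 + 5,12 \right)} = -52 + 158 \left(-9\right) = -52 - 1422 = -1474$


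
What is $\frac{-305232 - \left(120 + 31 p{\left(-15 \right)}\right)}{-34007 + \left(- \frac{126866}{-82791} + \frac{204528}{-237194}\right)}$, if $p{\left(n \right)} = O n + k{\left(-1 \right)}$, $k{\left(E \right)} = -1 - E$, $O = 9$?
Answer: $\frac{2957087765952909}{333900135679411} \approx 8.8562$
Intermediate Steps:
$p{\left(n \right)} = 9 n$ ($p{\left(n \right)} = 9 n - 0 = 9 n + \left(-1 + 1\right) = 9 n + 0 = 9 n$)
$\frac{-305232 - \left(120 + 31 p{\left(-15 \right)}\right)}{-34007 + \left(- \frac{126866}{-82791} + \frac{204528}{-237194}\right)} = \frac{-305232 - \left(120 + 31 \cdot 9 \left(-15\right)\right)}{-34007 + \left(- \frac{126866}{-82791} + \frac{204528}{-237194}\right)} = \frac{-305232 - -4065}{-34007 + \left(\left(-126866\right) \left(- \frac{1}{82791}\right) + 204528 \left(- \frac{1}{237194}\right)\right)} = \frac{-305232 + \left(-120 + 4185\right)}{-34007 + \left(\frac{126866}{82791} - \frac{102264}{118597}\right)} = \frac{-305232 + 4065}{-34007 + \frac{6579388178}{9818764227}} = - \frac{301167}{- \frac{333900135679411}{9818764227}} = \left(-301167\right) \left(- \frac{9818764227}{333900135679411}\right) = \frac{2957087765952909}{333900135679411}$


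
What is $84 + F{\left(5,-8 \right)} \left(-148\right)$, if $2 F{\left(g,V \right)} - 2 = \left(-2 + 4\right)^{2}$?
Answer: $-360$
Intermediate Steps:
$F{\left(g,V \right)} = 3$ ($F{\left(g,V \right)} = 1 + \frac{\left(-2 + 4\right)^{2}}{2} = 1 + \frac{2^{2}}{2} = 1 + \frac{1}{2} \cdot 4 = 1 + 2 = 3$)
$84 + F{\left(5,-8 \right)} \left(-148\right) = 84 + 3 \left(-148\right) = 84 - 444 = -360$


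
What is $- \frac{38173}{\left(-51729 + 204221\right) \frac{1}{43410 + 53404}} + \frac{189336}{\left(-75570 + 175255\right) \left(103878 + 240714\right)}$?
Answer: $- \frac{661192976084159209}{27282290919645} \approx -24235.0$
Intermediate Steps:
$- \frac{38173}{\left(-51729 + 204221\right) \frac{1}{43410 + 53404}} + \frac{189336}{\left(-75570 + 175255\right) \left(103878 + 240714\right)} = - \frac{38173}{152492 \cdot \frac{1}{96814}} + \frac{189336}{99685 \cdot 344592} = - \frac{38173}{152492 \cdot \frac{1}{96814}} + \frac{189336}{34350653520} = - \frac{38173}{\frac{76246}{48407}} + 189336 \cdot \frac{1}{34350653520} = \left(-38173\right) \frac{48407}{76246} + \frac{7889}{1431277230} = - \frac{1847840411}{76246} + \frac{7889}{1431277230} = - \frac{661192976084159209}{27282290919645}$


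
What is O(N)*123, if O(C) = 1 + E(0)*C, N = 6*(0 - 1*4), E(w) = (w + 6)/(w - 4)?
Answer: 4551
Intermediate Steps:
E(w) = (6 + w)/(-4 + w)
N = -24 (N = 6*(0 - 4) = 6*(-4) = -24)
O(C) = 1 - 3*C/2 (O(C) = 1 + ((6 + 0)/(-4 + 0))*C = 1 + (6/(-4))*C = 1 + (-¼*6)*C = 1 - 3*C/2)
O(N)*123 = (1 - 3/2*(-24))*123 = (1 + 36)*123 = 37*123 = 4551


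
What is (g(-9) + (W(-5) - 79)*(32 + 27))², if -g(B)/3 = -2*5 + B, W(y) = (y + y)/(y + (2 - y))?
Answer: 24000201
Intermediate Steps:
W(y) = y (W(y) = (2*y)/2 = (2*y)*(½) = y)
g(B) = 30 - 3*B (g(B) = -3*(-2*5 + B) = -3*(-10 + B) = 30 - 3*B)
(g(-9) + (W(-5) - 79)*(32 + 27))² = ((30 - 3*(-9)) + (-5 - 79)*(32 + 27))² = ((30 + 27) - 84*59)² = (57 - 4956)² = (-4899)² = 24000201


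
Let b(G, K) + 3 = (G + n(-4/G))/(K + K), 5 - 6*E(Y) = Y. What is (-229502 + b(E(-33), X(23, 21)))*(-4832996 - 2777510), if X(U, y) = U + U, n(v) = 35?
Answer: 120518557461884/69 ≈ 1.7466e+12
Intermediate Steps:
E(Y) = ⅚ - Y/6
X(U, y) = 2*U
b(G, K) = -3 + (35 + G)/(2*K) (b(G, K) = -3 + (G + 35)/(K + K) = -3 + (35 + G)/((2*K)) = -3 + (35 + G)*(1/(2*K)) = -3 + (35 + G)/(2*K))
(-229502 + b(E(-33), X(23, 21)))*(-4832996 - 2777510) = (-229502 + (35 + (⅚ - ⅙*(-33)) - 12*23)/(2*((2*23))))*(-4832996 - 2777510) = (-229502 + (½)*(35 + (⅚ + 11/2) - 6*46)/46)*(-7610506) = (-229502 + (½)*(1/46)*(35 + 19/3 - 276))*(-7610506) = (-229502 + (½)*(1/46)*(-704/3))*(-7610506) = (-229502 - 176/69)*(-7610506) = -15835814/69*(-7610506) = 120518557461884/69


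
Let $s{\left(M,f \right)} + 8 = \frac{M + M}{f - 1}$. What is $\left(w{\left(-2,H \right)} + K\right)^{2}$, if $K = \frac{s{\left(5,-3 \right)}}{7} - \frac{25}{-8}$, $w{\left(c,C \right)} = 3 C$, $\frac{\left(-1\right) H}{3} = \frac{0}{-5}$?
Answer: $\frac{169}{64} \approx 2.6406$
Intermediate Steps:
$s{\left(M,f \right)} = -8 + \frac{2 M}{-1 + f}$ ($s{\left(M,f \right)} = -8 + \frac{M + M}{f - 1} = -8 + \frac{2 M}{-1 + f}$)
$H = 0$ ($H = - 3 \frac{0}{-5} = - 3 \cdot 0 \left(- \frac{1}{5}\right) = \left(-3\right) 0 = 0$)
$K = \frac{13}{8}$ ($K = \frac{2 \frac{1}{-1 - 3} \left(4 + 5 - -12\right)}{7} - \frac{25}{-8} = \frac{2 \left(4 + 5 + 12\right)}{-4} \cdot \frac{1}{7} - - \frac{25}{8} = 2 \left(- \frac{1}{4}\right) 21 \cdot \frac{1}{7} + \frac{25}{8} = \left(- \frac{21}{2}\right) \frac{1}{7} + \frac{25}{8} = - \frac{3}{2} + \frac{25}{8} = \frac{13}{8} \approx 1.625$)
$\left(w{\left(-2,H \right)} + K\right)^{2} = \left(3 \cdot 0 + \frac{13}{8}\right)^{2} = \left(0 + \frac{13}{8}\right)^{2} = \left(\frac{13}{8}\right)^{2} = \frac{169}{64}$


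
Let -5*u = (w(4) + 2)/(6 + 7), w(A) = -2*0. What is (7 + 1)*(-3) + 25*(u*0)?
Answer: -24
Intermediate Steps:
w(A) = 0
u = -2/65 (u = -(0 + 2)/(5*(6 + 7)) = -2/(5*13) = -1/5*2/13 = -2/65 ≈ -0.030769)
(7 + 1)*(-3) + 25*(u*0) = (7 + 1)*(-3) + 25*(-2/65*0) = 8*(-3) + 25*0 = -24 + 0 = -24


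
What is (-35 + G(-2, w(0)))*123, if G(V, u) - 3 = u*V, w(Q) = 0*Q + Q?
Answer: -3936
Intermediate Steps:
w(Q) = Q (w(Q) = 0 + Q = Q)
G(V, u) = 3 + V*u (G(V, u) = 3 + u*V = 3 + V*u)
(-35 + G(-2, w(0)))*123 = (-35 + (3 - 2*0))*123 = (-35 + (3 + 0))*123 = (-35 + 3)*123 = -32*123 = -3936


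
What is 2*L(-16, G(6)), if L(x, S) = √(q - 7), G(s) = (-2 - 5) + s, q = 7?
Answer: 0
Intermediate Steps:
G(s) = -7 + s
L(x, S) = 0 (L(x, S) = √(7 - 7) = √0 = 0)
2*L(-16, G(6)) = 2*0 = 0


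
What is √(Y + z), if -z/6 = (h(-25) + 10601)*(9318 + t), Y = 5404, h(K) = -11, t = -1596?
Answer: 2*I*√122662619 ≈ 22151.0*I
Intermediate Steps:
z = -490655880 (z = -6*(-11 + 10601)*(9318 - 1596) = -63540*7722 = -6*81775980 = -490655880)
√(Y + z) = √(5404 - 490655880) = √(-490650476) = 2*I*√122662619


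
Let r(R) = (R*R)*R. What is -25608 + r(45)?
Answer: 65517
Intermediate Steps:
r(R) = R³ (r(R) = R²*R = R³)
-25608 + r(45) = -25608 + 45³ = -25608 + 91125 = 65517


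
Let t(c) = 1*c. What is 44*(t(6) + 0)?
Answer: 264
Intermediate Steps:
t(c) = c
44*(t(6) + 0) = 44*(6 + 0) = 44*6 = 264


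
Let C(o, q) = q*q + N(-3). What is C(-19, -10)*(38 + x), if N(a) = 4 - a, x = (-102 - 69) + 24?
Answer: -11663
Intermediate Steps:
x = -147 (x = -171 + 24 = -147)
C(o, q) = 7 + q² (C(o, q) = q*q + (4 - 1*(-3)) = q² + (4 + 3) = q² + 7 = 7 + q²)
C(-19, -10)*(38 + x) = (7 + (-10)²)*(38 - 147) = (7 + 100)*(-109) = 107*(-109) = -11663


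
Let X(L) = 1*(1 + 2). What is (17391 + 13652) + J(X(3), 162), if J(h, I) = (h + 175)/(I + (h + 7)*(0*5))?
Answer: 2514572/81 ≈ 31044.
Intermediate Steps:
X(L) = 3 (X(L) = 1*3 = 3)
J(h, I) = (175 + h)/I (J(h, I) = (175 + h)/(I + (7 + h)*0) = (175 + h)/(I + 0) = (175 + h)/I)
(17391 + 13652) + J(X(3), 162) = (17391 + 13652) + (175 + 3)/162 = 31043 + (1/162)*178 = 31043 + 89/81 = 2514572/81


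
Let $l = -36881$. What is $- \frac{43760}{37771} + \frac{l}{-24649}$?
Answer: $\frac{314392011}{931017379} \approx 0.33769$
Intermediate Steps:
$- \frac{43760}{37771} + \frac{l}{-24649} = - \frac{43760}{37771} - \frac{36881}{-24649} = \left(-43760\right) \frac{1}{37771} - - \frac{36881}{24649} = - \frac{43760}{37771} + \frac{36881}{24649} = \frac{314392011}{931017379}$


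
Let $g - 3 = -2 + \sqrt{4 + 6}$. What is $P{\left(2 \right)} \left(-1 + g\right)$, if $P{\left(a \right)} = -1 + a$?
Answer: $\sqrt{10} \approx 3.1623$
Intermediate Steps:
$g = 1 + \sqrt{10}$ ($g = 3 - \left(2 - \sqrt{4 + 6}\right) = 3 - \left(2 - \sqrt{10}\right) = 1 + \sqrt{10} \approx 4.1623$)
$P{\left(2 \right)} \left(-1 + g\right) = \left(-1 + 2\right) \left(-1 + \left(1 + \sqrt{10}\right)\right) = 1 \sqrt{10} = \sqrt{10}$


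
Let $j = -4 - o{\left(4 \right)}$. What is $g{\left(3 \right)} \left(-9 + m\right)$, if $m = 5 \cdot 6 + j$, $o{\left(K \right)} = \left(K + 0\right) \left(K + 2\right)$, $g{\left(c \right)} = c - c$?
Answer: $0$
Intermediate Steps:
$g{\left(c \right)} = 0$
$o{\left(K \right)} = K \left(2 + K\right)$
$j = -28$ ($j = -4 - 4 \left(2 + 4\right) = -4 - 4 \cdot 6 = -4 - 24 = -28$)
$m = 2$ ($m = 5 \cdot 6 - 28 = 30 - 28 = 2$)
$g{\left(3 \right)} \left(-9 + m\right) = 0 \left(-9 + 2\right) = 0 \left(-7\right) = 0$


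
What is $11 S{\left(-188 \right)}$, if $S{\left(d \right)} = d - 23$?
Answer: $-2321$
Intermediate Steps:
$S{\left(d \right)} = -23 + d$ ($S{\left(d \right)} = d - 23 = -23 + d$)
$11 S{\left(-188 \right)} = 11 \left(-23 - 188\right) = 11 \left(-211\right) = -2321$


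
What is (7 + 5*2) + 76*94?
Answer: 7161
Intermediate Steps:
(7 + 5*2) + 76*94 = (7 + 10) + 7144 = 17 + 7144 = 7161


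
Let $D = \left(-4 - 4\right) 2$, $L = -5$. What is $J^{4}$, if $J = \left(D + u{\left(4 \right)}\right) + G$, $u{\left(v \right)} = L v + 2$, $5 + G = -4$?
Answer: $3418801$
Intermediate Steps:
$G = -9$ ($G = -5 - 4 = -9$)
$D = -16$ ($D = \left(-8\right) 2 = -16$)
$u{\left(v \right)} = 2 - 5 v$ ($u{\left(v \right)} = - 5 v + 2 = 2 - 5 v$)
$J = -43$ ($J = \left(-16 + \left(2 - 20\right)\right) - 9 = \left(-16 - 18\right) - 9 = -34 - 9 = -43$)
$J^{4} = \left(-43\right)^{4} = 3418801$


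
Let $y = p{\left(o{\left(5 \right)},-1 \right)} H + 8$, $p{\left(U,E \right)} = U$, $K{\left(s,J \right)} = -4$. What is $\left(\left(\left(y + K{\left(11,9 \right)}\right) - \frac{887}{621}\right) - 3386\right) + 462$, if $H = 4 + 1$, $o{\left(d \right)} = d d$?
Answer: $- \frac{1736582}{621} \approx -2796.4$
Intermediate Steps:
$o{\left(d \right)} = d^{2}$
$H = 5$
$y = 133$ ($y = 5^{2} \cdot 5 + 8 = 25 \cdot 5 + 8 = 125 + 8 = 133$)
$\left(\left(\left(y + K{\left(11,9 \right)}\right) - \frac{887}{621}\right) - 3386\right) + 462 = \left(\left(\left(133 - 4\right) - \frac{887}{621}\right) - 3386\right) + 462 = \left(\left(129 - \frac{887}{621}\right) - 3386\right) + 462 = \left(\frac{79222}{621} - 3386\right) + 462 = - \frac{2023484}{621} + 462 = - \frac{1736582}{621}$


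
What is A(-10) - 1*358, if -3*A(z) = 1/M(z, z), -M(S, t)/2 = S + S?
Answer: -42961/120 ≈ -358.01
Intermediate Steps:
M(S, t) = -4*S (M(S, t) = -2*(S + S) = -4*S)
A(z) = 1/(12*z) (A(z) = -(-1/(4*z))/3 = -(-1)/(12*z) = 1/(12*z))
A(-10) - 1*358 = (1/12)/(-10) - 1*358 = (1/12)*(-1/10) - 358 = -1/120 - 358 = -42961/120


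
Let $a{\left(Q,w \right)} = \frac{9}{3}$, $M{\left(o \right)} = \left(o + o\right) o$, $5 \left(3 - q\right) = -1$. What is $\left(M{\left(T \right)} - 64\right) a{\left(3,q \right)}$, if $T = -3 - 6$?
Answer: $294$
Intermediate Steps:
$q = \frac{16}{5}$ ($q = 3 - - \frac{1}{5} = 3 + \frac{1}{5} = \frac{16}{5} \approx 3.2$)
$T = -9$
$M{\left(o \right)} = 2 o^{2}$ ($M{\left(o \right)} = 2 o o = 2 o^{2}$)
$a{\left(Q,w \right)} = 3$ ($a{\left(Q,w \right)} = 9 \cdot \frac{1}{3} = 3$)
$\left(M{\left(T \right)} - 64\right) a{\left(3,q \right)} = \left(2 \left(-9\right)^{2} - 64\right) 3 = \left(2 \cdot 81 - 64\right) 3 = \left(162 - 64\right) 3 = 98 \cdot 3 = 294$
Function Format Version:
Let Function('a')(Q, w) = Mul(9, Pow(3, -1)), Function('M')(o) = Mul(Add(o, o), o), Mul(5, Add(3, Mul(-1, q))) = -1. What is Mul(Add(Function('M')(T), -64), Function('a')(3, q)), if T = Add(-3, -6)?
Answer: 294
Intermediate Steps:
q = Rational(16, 5) (q = Add(3, Mul(Rational(-1, 5), -1)) = Add(3, Rational(1, 5)) = Rational(16, 5) ≈ 3.2000)
T = -9
Function('M')(o) = Mul(2, Pow(o, 2)) (Function('M')(o) = Mul(Mul(2, o), o) = Mul(2, Pow(o, 2)))
Function('a')(Q, w) = 3 (Function('a')(Q, w) = Mul(9, Rational(1, 3)) = 3)
Mul(Add(Function('M')(T), -64), Function('a')(3, q)) = Mul(Add(Mul(2, Pow(-9, 2)), -64), 3) = Mul(Add(Mul(2, 81), -64), 3) = Mul(Add(162, -64), 3) = Mul(98, 3) = 294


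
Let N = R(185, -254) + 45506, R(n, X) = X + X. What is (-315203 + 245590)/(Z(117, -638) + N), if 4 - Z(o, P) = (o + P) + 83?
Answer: -69613/45440 ≈ -1.5320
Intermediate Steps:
Z(o, P) = -79 - P - o (Z(o, P) = 4 - ((o + P) + 83) = 4 - ((P + o) + 83) = 4 - (83 + P + o) = 4 + (-83 - P - o) = -79 - P - o)
R(n, X) = 2*X
N = 44998 (N = 2*(-254) + 45506 = -508 + 45506 = 44998)
(-315203 + 245590)/(Z(117, -638) + N) = (-315203 + 245590)/((-79 - 1*(-638) - 1*117) + 44998) = -69613/((-79 + 638 - 117) + 44998) = -69613/(442 + 44998) = -69613/45440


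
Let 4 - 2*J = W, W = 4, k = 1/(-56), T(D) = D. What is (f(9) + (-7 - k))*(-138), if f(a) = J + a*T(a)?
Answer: -286005/28 ≈ -10214.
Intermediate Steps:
k = -1/56 ≈ -0.017857
J = 0 (J = 2 - 1/2*4 = 2 - 2 = 0)
f(a) = a**2 (f(a) = 0 + a*a = 0 + a**2 = a**2)
(f(9) + (-7 - k))*(-138) = (9**2 + (-7 - 1*(-1/56)))*(-138) = (81 + (-7 + 1/56))*(-138) = (81 - 391/56)*(-138) = (4145/56)*(-138) = -286005/28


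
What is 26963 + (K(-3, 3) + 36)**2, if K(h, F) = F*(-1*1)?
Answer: 28052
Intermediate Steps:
K(h, F) = -F (K(h, F) = F*(-1) = -F)
26963 + (K(-3, 3) + 36)**2 = 26963 + (-1*3 + 36)**2 = 26963 + (-3 + 36)**2 = 26963 + 33**2 = 26963 + 1089 = 28052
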